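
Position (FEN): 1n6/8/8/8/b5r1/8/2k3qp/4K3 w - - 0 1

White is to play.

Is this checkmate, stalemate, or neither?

stalemate

White to move; white king on e1.
In check: no.
King squares — d1: attacked by Kc2; f1: attacked by Qg2; d2: attacked by Kc2; e2: attacked by Qg2; f2: attacked by Qg2.
Legal moves for White: none.
Not in check and no legal moves → stalemate.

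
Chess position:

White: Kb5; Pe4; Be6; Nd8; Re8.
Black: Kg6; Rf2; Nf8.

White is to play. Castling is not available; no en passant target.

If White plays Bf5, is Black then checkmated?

no

After Bf5: black king on g6; in check: yes, from the white bishop on f5.
Black has 6 legal replies: Kg7, Kh6, Kf6, Kh5, Kg5, Rxf5+.
In check but a legal move exists → not checkmate.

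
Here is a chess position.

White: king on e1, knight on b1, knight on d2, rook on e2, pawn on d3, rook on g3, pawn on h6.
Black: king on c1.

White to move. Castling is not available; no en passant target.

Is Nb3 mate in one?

After Nb3: black king on c1; in check: yes, from the white knight on b3.
Black has 1 legal reply: Kxb1.
In check but a legal move exists → not checkmate.

no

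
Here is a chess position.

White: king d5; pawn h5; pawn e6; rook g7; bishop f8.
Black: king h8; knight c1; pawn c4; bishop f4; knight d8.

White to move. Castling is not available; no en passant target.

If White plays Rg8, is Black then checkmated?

After Rg8: black king on h8; in check: yes, from the white rook on g8.
Black has 2 legal replies: Kxg8, Kh7.
In check but a legal move exists → not checkmate.

no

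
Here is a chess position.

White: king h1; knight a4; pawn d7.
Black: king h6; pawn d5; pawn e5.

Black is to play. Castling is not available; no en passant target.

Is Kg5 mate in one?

After Kg5: white king on h1; in check: no.
White is not in check, so this cannot be checkmate.

no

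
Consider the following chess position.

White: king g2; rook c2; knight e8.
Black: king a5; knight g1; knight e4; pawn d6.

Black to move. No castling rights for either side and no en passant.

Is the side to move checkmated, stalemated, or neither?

Black to move; black king on a5.
In check: no.
Legal moves for Black: Kb6, Ka6, Kb5, Kb4, Ka4, Nf6, Ng5, Nc5, Ng3, Nc3, Nf2, Nd2, Nh3, Nf3, Ne2, d5.
Black has 16 legal moves and is not in check → neither.

neither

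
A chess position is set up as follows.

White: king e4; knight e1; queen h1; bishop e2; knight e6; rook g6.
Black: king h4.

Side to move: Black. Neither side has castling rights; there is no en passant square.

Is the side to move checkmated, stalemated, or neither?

Black to move; black king on h4.
In check: yes, from the white queen on h1.
King squares — g3: attacked by Rg6; h3: attacked by Qh1; g4: attacked by Be2; g5: attacked by Ne6; h5: attacked by Qh1.
Legal moves for Black: none.
In check with no legal moves → checkmate.

checkmate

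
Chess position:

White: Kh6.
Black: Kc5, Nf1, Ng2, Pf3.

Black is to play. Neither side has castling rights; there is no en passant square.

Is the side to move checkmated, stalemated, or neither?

neither

Black to move; black king on c5.
In check: no.
Legal moves for Black: Kd6, Kc6, Kb6, Kd5, Kb5, Kd4, Kc4, Kb4, Nh4, Nf4, Nge3, Ne1, Ng3, Nfe3, Nh2, Nd2, f2.
Black has 17 legal moves and is not in check → neither.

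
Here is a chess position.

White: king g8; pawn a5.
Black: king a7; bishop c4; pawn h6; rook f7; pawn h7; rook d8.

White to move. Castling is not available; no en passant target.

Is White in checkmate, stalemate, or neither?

White to move; white king on g8.
In check: yes, from the black rook on d8.
King squares — f7: attacked by Bc4; g7: attacked by Rf7; h7: attacked by Rf7; f8: attacked by Rf7; h8: attacked by Rd8.
Legal moves for White: none.
In check with no legal moves → checkmate.

checkmate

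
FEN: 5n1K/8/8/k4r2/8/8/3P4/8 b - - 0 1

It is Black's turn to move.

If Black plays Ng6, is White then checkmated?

no

After Ng6: white king on h8; in check: yes, from the black knight on g6.
White has 3 legal replies: Kg8, Kh7, Kg7.
In check but a legal move exists → not checkmate.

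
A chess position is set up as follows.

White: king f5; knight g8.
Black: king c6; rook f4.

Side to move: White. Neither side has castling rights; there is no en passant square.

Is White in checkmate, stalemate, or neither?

White to move; white king on f5.
In check: yes, from the black rook on f4.
King squares — e4: attacked by Rf4; f4: available; g4: attacked by Rf4; e5: available; g5: available; e6: available; f6: attacked by Rf4; g6: available.
Legal moves for White: Kg6, Ke6, Kg5, Ke5, Kxf4.
White is in check but has 5 legal moves → neither.

neither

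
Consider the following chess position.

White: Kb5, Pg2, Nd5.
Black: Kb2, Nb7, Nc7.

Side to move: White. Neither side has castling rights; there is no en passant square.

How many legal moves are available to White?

6

White to move; king on b5.
In check: yes, from the black knight on c7.
Legal moves: Kc6, Kb6, Kc4, Kb4, Ka4, Nxc7.
Count: 6.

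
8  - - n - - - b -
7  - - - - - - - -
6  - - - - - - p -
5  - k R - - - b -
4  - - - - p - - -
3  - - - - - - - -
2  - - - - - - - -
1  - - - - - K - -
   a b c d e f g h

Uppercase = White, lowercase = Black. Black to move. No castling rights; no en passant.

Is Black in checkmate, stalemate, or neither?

Black to move; black king on b5.
In check: yes, from the white rook on c5.
King squares — a4: available; b4: available; c4: attacked by Rc5; a5: attacked by Rc5; c5: available; a6: available; b6: available; c6: attacked by Rc5.
Legal moves for Black: Kb6, Ka6, Kxc5, Kb4, Ka4.
Black is in check but has 5 legal moves → neither.

neither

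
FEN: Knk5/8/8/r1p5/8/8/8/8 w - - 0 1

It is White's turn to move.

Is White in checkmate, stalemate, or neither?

checkmate

White to move; white king on a8.
In check: yes, from the black rook on a5.
King squares — a7: attacked by Ra5; b7: attacked by Kc8; b8: attacked by Kc8.
Legal moves for White: none.
In check with no legal moves → checkmate.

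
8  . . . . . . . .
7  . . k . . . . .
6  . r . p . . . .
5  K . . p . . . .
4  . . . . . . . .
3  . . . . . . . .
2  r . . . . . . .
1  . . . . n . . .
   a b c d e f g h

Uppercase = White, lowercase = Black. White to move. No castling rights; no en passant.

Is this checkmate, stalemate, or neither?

checkmate

White to move; white king on a5.
In check: yes, from the black rook on a2.
King squares — a4: attacked by Ra2; b4: attacked by Rb6; b5: attacked by Rb6; a6: attacked by Ra2; b6: attacked by Kc7.
Legal moves for White: none.
In check with no legal moves → checkmate.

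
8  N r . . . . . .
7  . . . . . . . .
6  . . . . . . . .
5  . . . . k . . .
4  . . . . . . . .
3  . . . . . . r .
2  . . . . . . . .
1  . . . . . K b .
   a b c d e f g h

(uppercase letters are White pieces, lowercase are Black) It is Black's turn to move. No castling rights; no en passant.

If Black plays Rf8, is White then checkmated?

After Rf8: white king on f1; in check: yes, from the black rook on f8.
White has 2 legal replies: Ke2, Ke1.
In check but a legal move exists → not checkmate.

no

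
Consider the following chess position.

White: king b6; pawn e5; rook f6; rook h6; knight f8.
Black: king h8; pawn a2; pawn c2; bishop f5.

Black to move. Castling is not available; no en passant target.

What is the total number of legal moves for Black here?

Black to move; king on h8.
In check: yes, from the white rook on h6.
Legal moves: Kg8, Kg7, Bh7.
Count: 3.

3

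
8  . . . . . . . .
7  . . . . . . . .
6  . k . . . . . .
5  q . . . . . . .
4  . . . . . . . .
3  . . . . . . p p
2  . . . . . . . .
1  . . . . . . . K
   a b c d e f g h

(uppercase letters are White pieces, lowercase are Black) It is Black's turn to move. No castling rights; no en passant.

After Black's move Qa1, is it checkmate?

After Qa1: white king on h1; in check: yes, from the black queen on a1.
King squares — g1: attacked by Qa1; g2: attacked by Ph3; h2: attacked by Pg3.
White has no legal moves → checkmate.

yes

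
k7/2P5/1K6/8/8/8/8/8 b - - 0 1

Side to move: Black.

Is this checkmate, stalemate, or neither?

stalemate

Black to move; black king on a8.
In check: no.
King squares — a7: attacked by Kb6; b7: attacked by Kb6; b8: attacked by Pc7.
Legal moves for Black: none.
Not in check and no legal moves → stalemate.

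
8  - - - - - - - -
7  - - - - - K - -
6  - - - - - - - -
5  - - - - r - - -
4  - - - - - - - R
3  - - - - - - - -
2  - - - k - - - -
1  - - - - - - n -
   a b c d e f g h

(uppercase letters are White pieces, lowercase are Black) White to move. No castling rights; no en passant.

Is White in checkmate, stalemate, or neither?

neither

White to move; white king on f7.
In check: no.
Legal moves for White include: Kg8, Kf8, Kg7, Kg6, Kf6, Rh8, Rh7, Rh6, Rh5, Rg4, Rf4, Re4, Rd4+, Rc4, Rb4, Ra4, Rh3, Rh2+, ... (list truncated; more exist).
White has legal moves and is not in check → neither.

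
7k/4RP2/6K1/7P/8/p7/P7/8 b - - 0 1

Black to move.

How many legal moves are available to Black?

Black to move; king on h8.
In check: no.
Legal moves: none.
Count: 0.

0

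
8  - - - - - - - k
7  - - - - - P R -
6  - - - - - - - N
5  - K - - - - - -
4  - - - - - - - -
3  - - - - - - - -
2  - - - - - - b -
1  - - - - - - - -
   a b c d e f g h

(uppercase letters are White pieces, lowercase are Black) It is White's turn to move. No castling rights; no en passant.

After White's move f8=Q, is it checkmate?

yes

After f8=Q: black king on h8; in check: yes, from the white queen on f8.
King squares — g7: attacked by Qf8; h7: attacked by Rg7; g8: attacked by Nh6.
Black has no legal moves → checkmate.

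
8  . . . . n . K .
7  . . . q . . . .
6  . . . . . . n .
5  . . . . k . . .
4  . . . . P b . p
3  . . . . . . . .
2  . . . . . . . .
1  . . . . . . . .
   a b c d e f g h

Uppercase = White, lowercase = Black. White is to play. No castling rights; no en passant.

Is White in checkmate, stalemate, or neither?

White to move; white king on g8.
In check: no.
King squares — f7: attacked by Qd7; g7: attacked by Qd7; h7: attacked by Qd7; f8: attacked by Ng6; h8: attacked by Ng6.
Legal moves for White: none.
Not in check and no legal moves → stalemate.

stalemate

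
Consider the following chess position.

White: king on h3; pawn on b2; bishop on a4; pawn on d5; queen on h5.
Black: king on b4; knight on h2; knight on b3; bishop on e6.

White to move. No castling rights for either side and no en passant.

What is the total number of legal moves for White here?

7

White to move; king on h3.
In check: yes, from the black bishop on e6.
Legal moves: Kh4, Kg3, Kxh2, Kg2, Qf5, Qg4+, dxe6.
Count: 7.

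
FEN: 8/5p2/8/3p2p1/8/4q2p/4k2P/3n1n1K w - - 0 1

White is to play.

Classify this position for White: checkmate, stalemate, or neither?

White to move; white king on h1.
In check: no.
King squares — g1: attacked by Qe3; g2: attacked by Ph3; h2: own pawn.
Legal moves for White: none.
Not in check and no legal moves → stalemate.

stalemate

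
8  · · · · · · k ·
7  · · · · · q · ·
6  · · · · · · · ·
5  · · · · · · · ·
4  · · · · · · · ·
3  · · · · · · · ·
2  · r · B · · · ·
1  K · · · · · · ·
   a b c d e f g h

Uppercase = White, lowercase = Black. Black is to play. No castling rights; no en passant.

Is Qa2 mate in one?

yes

After Qa2: white king on a1; in check: yes, from the black queen on a2.
King squares — b1: attacked by Qa2; a2: attacked by Rb2; b2: attacked by Qa2.
White has no legal moves → checkmate.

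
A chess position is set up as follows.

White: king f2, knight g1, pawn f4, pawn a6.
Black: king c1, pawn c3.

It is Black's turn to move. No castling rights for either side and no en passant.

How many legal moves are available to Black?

6

Black to move; king on c1.
In check: no.
Legal moves: Kd2, Kc2, Kb2, Kd1, Kb1, c2.
Count: 6.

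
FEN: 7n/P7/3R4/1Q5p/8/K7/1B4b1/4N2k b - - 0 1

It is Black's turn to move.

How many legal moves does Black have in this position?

Black to move; king on h1.
In check: no.
Legal moves: Nf7, Ng6, Ba8, Bb7, Bc6, Bd5, Be4, Bh3, Bf3, Bf1, Kh2, Kg1, h4.
Count: 13.

13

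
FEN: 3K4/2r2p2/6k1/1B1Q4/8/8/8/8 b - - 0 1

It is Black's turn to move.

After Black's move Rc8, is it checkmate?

no

After Rc8: white king on d8; in check: yes, from the black rook on c8.
White has 3 legal replies: Kxc8, Ke7, Kd7.
In check but a legal move exists → not checkmate.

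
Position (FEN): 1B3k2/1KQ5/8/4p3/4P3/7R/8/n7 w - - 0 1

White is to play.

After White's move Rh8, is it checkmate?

After Rh8: black king on f8; in check: yes, from the white rook on h8.
King squares — e7: attacked by Qc7; f7: attacked by Qc7; g7: attacked by Qc7; e8: attacked by Rh8; g8: attacked by Rh8.
Black has no legal moves → checkmate.

yes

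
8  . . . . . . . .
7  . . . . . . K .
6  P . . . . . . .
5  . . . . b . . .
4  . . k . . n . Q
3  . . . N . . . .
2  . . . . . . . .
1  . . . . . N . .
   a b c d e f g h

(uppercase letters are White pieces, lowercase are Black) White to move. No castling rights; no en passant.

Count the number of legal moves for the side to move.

White to move; king on g7.
In check: yes, from the black bishop on e5.
Legal moves: Kg8, Kf8, Kh7, Kf7, Kh6, Qf6, Nxe5+.
Count: 7.

7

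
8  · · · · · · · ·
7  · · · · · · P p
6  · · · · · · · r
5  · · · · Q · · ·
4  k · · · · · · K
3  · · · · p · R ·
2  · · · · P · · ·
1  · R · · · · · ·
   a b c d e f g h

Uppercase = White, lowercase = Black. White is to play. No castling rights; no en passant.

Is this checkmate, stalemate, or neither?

White to move; white king on h4.
In check: yes, from the black rook on h6.
Legal moves for White: Kg5, Kg4, Qh5.
White is in check but has 3 legal moves → neither.

neither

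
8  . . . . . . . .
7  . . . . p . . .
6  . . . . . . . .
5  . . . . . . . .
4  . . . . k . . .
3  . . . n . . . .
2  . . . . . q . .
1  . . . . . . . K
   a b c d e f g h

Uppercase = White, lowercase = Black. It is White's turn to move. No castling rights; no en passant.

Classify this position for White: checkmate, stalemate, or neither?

stalemate

White to move; white king on h1.
In check: no.
King squares — g1: attacked by Qf2; g2: attacked by Qf2; h2: attacked by Qf2.
Legal moves for White: none.
Not in check and no legal moves → stalemate.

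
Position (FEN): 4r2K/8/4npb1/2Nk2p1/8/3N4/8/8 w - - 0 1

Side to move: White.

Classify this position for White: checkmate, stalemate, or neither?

checkmate

White to move; white king on h8.
In check: yes, from the black rook on e8.
King squares — g7: attacked by Ne6; h7: attacked by Bg6; g8: attacked by Re8.
Legal moves for White: none.
In check with no legal moves → checkmate.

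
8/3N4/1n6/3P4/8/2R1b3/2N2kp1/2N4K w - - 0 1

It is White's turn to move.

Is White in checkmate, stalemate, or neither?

White to move; white king on h1.
In check: yes, from the black pawn on g2.
King squares — g1: attacked by Kf2; g2: attacked by Kf2; h2: available.
Legal moves for White: Kh2.
White is in check but has 1 legal move → neither.

neither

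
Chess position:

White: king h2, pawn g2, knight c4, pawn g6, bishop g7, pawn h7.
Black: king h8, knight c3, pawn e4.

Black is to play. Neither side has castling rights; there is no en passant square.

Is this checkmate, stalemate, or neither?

neither

Black to move; black king on h8.
In check: yes, from the white bishop on g7.
Legal moves for Black: Kxg7.
Black is in check but has 1 legal move → neither.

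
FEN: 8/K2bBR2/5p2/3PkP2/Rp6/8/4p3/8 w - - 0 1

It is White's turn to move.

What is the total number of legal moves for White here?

White to move; king on a7.
In check: no.
Legal moves: Rf8, Rh7, Rg7, Rxf6, Bf8, Bd8, Bxf6+, Bd6+, Bc5, Bxb4, Kb8, Ka8, Kb7, Kb6, Ka6, Ra6, Ra5, Rxb4, Ra3, Ra2, Ra1, d6.
Count: 22.

22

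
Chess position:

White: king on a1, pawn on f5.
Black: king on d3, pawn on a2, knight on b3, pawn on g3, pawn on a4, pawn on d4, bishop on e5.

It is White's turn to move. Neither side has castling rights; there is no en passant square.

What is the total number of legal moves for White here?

2

White to move; king on a1.
In check: yes, from the black knight on b3.
Legal moves: Kb2, Kxa2.
Count: 2.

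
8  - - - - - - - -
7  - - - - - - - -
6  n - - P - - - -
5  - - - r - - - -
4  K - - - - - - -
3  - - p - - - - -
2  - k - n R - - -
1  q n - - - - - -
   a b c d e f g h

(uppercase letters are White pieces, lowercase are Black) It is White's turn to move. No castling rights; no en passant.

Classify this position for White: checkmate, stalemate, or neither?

White to move; white king on a4.
In check: yes, from the black queen on a1.
King squares — a3: attacked by Qa1; b3: attacked by Kb2; b4: attacked by Na6; a5: attacked by Qa1; b5: attacked by Rd5.
Legal moves for White: none.
In check with no legal moves → checkmate.

checkmate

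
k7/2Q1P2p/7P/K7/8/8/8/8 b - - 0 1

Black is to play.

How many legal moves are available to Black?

0

Black to move; king on a8.
In check: no.
Legal moves: none.
Count: 0.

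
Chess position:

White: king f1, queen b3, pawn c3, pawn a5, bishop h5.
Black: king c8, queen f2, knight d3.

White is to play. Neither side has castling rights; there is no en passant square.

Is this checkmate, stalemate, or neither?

checkmate

White to move; white king on f1.
In check: yes, from the black queen on f2.
King squares — e1: attacked by Qf2; g1: attacked by Qf2; e2: attacked by Qf2; f2: attacked by Nd3; g2: attacked by Qf2.
Legal moves for White: none.
In check with no legal moves → checkmate.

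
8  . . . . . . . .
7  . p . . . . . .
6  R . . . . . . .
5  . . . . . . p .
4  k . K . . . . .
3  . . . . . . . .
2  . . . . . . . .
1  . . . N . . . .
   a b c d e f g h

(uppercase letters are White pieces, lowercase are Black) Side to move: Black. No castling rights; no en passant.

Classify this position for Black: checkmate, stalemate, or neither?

Black to move; black king on a4.
In check: yes, from the white rook on a6.
King squares — a3: attacked by Ra6; b3: attacked by Kc4; b4: attacked by Kc4; a5: attacked by Ra6; b5: attacked by Kc4.
Legal moves for Black: bxa6.
Black is in check but has 1 legal move → neither.

neither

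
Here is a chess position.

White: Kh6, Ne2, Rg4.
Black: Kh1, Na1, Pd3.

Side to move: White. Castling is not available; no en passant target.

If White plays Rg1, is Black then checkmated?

After Rg1: black king on h1; in check: yes, from the white rook on g1.
Black has 1 legal reply: Kh2.
In check but a legal move exists → not checkmate.

no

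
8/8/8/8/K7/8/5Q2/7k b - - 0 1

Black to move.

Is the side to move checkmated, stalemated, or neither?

Black to move; black king on h1.
In check: no.
King squares — g1: attacked by Qf2; g2: attacked by Qf2; h2: attacked by Qf2.
Legal moves for Black: none.
Not in check and no legal moves → stalemate.

stalemate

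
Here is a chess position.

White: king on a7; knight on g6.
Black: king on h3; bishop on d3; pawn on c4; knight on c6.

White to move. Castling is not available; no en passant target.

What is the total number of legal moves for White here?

White to move; king on a7.
In check: yes, from the black knight on c6.
Legal moves: Ka8, Kb7, Kb6, Ka6.
Count: 4.

4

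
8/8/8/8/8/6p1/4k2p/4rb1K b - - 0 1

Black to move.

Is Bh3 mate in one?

yes

After Bh3: white king on h1; in check: yes, from the black rook on e1.
King squares — g1: attacked by Re1; g2: attacked by Bh3; h2: attacked by Pg3.
White has no legal moves → checkmate.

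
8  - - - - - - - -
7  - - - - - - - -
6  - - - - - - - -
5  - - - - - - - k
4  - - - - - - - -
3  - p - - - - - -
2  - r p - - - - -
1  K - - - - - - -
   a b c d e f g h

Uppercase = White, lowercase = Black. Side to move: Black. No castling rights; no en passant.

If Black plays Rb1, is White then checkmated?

After Rb1: white king on a1; in check: yes, from the black rook on b1.
King squares — b1: attacked by Pc2; a2: attacked by Pb3; b2: attacked by Rb1.
White has no legal moves → checkmate.

yes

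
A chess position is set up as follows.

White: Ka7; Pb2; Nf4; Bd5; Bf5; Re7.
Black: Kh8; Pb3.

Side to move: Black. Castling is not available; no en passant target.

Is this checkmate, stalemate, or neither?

stalemate

Black to move; black king on h8.
In check: no.
King squares — g7: attacked by Re7; h7: attacked by Bf5; g8: attacked by Bd5.
Legal moves for Black: none.
Not in check and no legal moves → stalemate.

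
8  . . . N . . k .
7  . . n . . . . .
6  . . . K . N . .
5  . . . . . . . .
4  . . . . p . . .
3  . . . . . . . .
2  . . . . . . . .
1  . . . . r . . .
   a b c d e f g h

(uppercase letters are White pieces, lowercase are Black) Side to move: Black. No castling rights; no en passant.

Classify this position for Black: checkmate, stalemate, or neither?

neither

Black to move; black king on g8.
In check: yes, from the white knight on f6.
King squares — f7: attacked by Nd8; g7: available; h7: attacked by Nf6; f8: available; h8: available.
Legal moves for Black: Kh8, Kf8, Kg7.
Black is in check but has 3 legal moves → neither.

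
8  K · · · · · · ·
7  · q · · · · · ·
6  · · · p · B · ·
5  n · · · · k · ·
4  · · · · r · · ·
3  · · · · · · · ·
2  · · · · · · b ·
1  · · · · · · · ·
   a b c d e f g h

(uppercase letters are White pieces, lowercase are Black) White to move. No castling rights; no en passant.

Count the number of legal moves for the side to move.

White to move; king on a8.
In check: yes, from the black queen on b7.
Legal moves: none.
Count: 0.

0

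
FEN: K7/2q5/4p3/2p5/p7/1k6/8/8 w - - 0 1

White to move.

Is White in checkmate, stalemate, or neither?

White to move; white king on a8.
In check: no.
King squares — a7: attacked by Qc7; b7: attacked by Qc7; b8: attacked by Qc7.
Legal moves for White: none.
Not in check and no legal moves → stalemate.

stalemate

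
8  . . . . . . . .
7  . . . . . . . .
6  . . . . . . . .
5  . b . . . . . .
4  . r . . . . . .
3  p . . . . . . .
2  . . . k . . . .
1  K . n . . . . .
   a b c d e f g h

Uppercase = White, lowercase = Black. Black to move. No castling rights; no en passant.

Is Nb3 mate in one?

no

After Nb3: white king on a1; in check: yes, from the black knight on b3.
White has 2 legal replies: Ka2, Kb1.
In check but a legal move exists → not checkmate.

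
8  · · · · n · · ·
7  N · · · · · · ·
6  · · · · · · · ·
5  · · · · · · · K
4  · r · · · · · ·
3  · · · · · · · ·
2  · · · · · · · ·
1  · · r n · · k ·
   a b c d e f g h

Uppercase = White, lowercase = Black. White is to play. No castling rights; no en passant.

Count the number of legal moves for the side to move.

White to move; king on h5.
In check: no.
Legal moves: Nc8, Nc6, Nb5, Kh6, Kg6, Kg5.
Count: 6.

6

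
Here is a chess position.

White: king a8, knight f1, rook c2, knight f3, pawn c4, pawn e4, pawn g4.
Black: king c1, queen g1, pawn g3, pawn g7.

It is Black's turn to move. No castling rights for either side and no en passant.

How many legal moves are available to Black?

3

Black to move; king on c1.
In check: yes, from the white rook on c2.
Legal moves: Kxc2, Kd1, Kb1.
Count: 3.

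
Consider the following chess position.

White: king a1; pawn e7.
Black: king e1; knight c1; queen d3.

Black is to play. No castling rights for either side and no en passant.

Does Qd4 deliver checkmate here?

no

After Qd4: white king on a1; in check: yes, from the black queen on d4.
White has 1 legal reply: Kb1.
In check but a legal move exists → not checkmate.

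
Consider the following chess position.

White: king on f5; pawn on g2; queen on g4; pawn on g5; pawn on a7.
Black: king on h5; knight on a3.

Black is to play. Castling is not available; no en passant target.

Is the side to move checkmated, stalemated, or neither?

checkmate

Black to move; black king on h5.
In check: yes, from the white queen on g4.
King squares — g4: attacked by Kf5; h4: attacked by Qg4; g5: attacked by Qg4; g6: attacked by Kf5; h6: attacked by Pg5.
Legal moves for Black: none.
In check with no legal moves → checkmate.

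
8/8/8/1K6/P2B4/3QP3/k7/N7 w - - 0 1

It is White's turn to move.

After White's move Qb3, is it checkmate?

yes

After Qb3: black king on a2; in check: yes, from the white queen on b3.
King squares — a1: attacked by Bd4; b1: attacked by Qb3; b2: attacked by Qb3; a3: attacked by Qb3; b3: attacked by Na1.
Black has no legal moves → checkmate.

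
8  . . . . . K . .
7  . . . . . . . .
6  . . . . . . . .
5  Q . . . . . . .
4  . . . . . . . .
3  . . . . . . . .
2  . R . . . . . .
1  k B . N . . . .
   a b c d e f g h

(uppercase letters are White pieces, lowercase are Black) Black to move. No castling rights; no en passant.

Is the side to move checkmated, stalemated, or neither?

checkmate

Black to move; black king on a1.
In check: yes, from the white queen on a5.
King squares — b1: attacked by Rb2; a2: attacked by Bb1; b2: attacked by Nd1.
Legal moves for Black: none.
In check with no legal moves → checkmate.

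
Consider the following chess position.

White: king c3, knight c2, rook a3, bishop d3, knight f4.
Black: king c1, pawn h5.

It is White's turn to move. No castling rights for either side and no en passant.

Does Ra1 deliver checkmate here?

yes

After Ra1: black king on c1; in check: yes, from the white rook on a1.
King squares — b1: attacked by Ra1; d1: attacked by Ra1; b2: attacked by Kc3; c2: attacked by Kc3; d2: attacked by Kc3.
Black has no legal moves → checkmate.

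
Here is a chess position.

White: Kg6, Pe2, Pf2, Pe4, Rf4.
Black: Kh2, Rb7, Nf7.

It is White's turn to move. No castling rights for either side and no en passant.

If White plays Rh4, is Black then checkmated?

no

After Rh4: black king on h2; in check: yes, from the white rook on h4.
Black has 2 legal replies: Kg2, Kg1.
In check but a legal move exists → not checkmate.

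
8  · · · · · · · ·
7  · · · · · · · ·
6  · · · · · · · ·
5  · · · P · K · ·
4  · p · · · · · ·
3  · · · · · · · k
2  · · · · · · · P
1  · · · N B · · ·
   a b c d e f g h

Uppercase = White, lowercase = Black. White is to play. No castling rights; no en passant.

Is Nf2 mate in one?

no

After Nf2: black king on h3; in check: yes, from the white knight on f2.
Black has 3 legal replies: Kh4, Kxh2, Kg2.
In check but a legal move exists → not checkmate.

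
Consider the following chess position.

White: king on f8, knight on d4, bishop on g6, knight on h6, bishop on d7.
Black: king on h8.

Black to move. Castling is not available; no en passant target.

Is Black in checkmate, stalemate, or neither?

stalemate

Black to move; black king on h8.
In check: no.
King squares — g7: attacked by Kf8; h7: attacked by Bg6; g8: attacked by Nh6.
Legal moves for Black: none.
Not in check and no legal moves → stalemate.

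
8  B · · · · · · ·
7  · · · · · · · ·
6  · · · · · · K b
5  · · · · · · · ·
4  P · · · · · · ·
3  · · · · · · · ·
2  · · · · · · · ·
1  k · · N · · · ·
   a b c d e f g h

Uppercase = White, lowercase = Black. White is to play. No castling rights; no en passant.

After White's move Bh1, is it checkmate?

no

After Bh1: black king on a1; in check: no.
Black is not in check, so this cannot be checkmate.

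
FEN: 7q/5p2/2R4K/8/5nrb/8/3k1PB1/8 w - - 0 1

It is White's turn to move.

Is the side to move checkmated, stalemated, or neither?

checkmate

White to move; white king on h6.
In check: yes, from the black queen on h8.
King squares — g5: attacked by Rg4; h5: attacked by Nf4; g6: attacked by Nf4; g7: attacked by Rg4; h7: attacked by Qh8.
Legal moves for White: none.
In check with no legal moves → checkmate.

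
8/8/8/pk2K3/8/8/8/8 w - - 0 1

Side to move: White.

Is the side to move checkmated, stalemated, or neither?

White to move; white king on e5.
In check: no.
Legal moves for White: Kf6, Ke6, Kd6, Kf5, Kd5, Kf4, Ke4, Kd4.
White has 8 legal moves and is not in check → neither.

neither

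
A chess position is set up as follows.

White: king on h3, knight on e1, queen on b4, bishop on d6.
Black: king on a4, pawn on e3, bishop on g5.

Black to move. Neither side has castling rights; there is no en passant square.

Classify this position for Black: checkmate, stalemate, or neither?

Black to move; black king on a4.
In check: yes, from the white queen on b4.
King squares — a3: attacked by Qb4; b3: attacked by Qb4; b4: attacked by Bd6; a5: attacked by Qb4; b5: attacked by Qb4.
Legal moves for Black: none.
In check with no legal moves → checkmate.

checkmate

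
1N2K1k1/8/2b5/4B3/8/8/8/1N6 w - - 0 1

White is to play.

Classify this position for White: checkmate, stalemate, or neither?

White to move; white king on e8.
In check: yes, from the black bishop on c6.
King squares — d7: attacked by Bc6; e7: available; f7: attacked by Kg8; d8: available; f8: attacked by Kg8.
Legal moves for White: Kd8, Ke7, Nd7, Nxc6.
White is in check but has 4 legal moves → neither.

neither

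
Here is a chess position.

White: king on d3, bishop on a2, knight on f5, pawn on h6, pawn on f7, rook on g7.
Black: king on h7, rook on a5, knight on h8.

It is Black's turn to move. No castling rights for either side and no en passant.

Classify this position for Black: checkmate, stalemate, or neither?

checkmate

Black to move; black king on h7.
In check: yes, from the white rook on g7.
King squares — g6: attacked by Rg7; h6: attacked by Nf5; g7: attacked by Nf5; g8: attacked by Pf7; h8: own knight.
Legal moves for Black: none.
In check with no legal moves → checkmate.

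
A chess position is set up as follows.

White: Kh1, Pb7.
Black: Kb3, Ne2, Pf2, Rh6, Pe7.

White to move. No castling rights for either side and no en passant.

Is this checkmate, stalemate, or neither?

White to move; white king on h1.
In check: yes, from the black rook on h6.
Legal moves for White: Kg2.
White is in check but has 1 legal move → neither.

neither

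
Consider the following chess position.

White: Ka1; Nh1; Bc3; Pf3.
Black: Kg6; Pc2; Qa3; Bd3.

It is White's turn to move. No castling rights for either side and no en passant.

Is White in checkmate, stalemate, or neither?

checkmate

White to move; white king on a1.
In check: yes, from the black queen on a3.
King squares — b1: attacked by Pc2; a2: attacked by Qa3; b2: attacked by Qa3.
Legal moves for White: none.
In check with no legal moves → checkmate.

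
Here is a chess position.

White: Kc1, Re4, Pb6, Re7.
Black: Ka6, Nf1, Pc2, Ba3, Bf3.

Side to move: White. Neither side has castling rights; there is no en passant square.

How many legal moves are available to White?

1

White to move; king on c1.
In check: yes, from the black bishop on a3.
Legal moves: Kxc2.
Count: 1.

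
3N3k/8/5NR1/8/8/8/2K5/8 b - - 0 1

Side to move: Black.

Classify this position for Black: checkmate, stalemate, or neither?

Black to move; black king on h8.
In check: no.
King squares — g7: attacked by Rg6; h7: attacked by Nf6; g8: attacked by Nf6.
Legal moves for Black: none.
Not in check and no legal moves → stalemate.

stalemate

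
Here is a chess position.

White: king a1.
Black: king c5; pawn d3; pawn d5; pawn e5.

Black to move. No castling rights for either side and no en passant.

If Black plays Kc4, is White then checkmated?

After Kc4: white king on a1; in check: no.
White is not in check, so this cannot be checkmate.

no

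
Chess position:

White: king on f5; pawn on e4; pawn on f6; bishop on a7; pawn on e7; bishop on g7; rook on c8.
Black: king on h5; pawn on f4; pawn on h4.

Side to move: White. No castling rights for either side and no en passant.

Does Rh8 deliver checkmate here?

yes

After Rh8: black king on h5; in check: yes, from the white rook on h8.
King squares — g4: attacked by Kf5; h4: own pawn; g5: attacked by Kf5; g6: attacked by Kf5; h6: attacked by Bg7.
Black has no legal moves → checkmate.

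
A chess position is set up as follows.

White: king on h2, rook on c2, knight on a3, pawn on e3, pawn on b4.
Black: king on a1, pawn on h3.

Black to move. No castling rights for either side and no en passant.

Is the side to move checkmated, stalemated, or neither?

Black to move; black king on a1.
In check: no.
King squares — b1: attacked by Na3; a2: attacked by Rc2; b2: attacked by Rc2.
Legal moves for Black: none.
Not in check and no legal moves → stalemate.

stalemate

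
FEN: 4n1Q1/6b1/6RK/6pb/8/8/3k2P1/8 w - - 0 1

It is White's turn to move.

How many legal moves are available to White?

White to move; king on h6.
In check: yes, from the black bishop on g7.
Legal moves: Kh7, Kxh5, Kxg5, Qxg7, Rxg7.
Count: 5.

5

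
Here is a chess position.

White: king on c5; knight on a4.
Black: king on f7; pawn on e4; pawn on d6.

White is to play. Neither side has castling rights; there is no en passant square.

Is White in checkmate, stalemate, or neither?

neither

White to move; white king on c5.
In check: yes, from the black pawn on d6.
King squares — b4: available; c4: available; d4: available; b5: available; d5: available; b6: available; c6: available; d6: available.
Legal moves for White: Kxd6, Kc6, Kb6, Kd5, Kb5, Kd4, Kc4, Kb4.
White is in check but has 8 legal moves → neither.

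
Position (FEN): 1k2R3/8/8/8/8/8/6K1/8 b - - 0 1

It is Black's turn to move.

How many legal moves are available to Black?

3

Black to move; king on b8.
In check: yes, from the white rook on e8.
Legal moves: Kc7, Kb7, Ka7.
Count: 3.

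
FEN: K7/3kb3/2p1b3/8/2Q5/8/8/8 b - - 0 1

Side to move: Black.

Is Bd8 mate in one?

no

After Bd8: white king on a8; in check: no.
White is not in check, so this cannot be checkmate.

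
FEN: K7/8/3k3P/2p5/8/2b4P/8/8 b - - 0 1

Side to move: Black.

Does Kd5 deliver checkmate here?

After Kd5: white king on a8; in check: no.
White is not in check, so this cannot be checkmate.

no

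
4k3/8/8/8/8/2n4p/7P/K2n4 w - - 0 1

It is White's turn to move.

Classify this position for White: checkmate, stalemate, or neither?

White to move; white king on a1.
In check: no.
King squares — b1: attacked by Nc3; a2: attacked by Nc3; b2: attacked by Nd1.
Legal moves for White: none.
Not in check and no legal moves → stalemate.

stalemate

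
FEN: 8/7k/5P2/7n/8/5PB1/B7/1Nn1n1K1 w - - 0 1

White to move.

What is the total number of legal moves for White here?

24

White to move; king on g1.
In check: no.
Legal moves: Bb8, Bc7, Bd6, Be5, Bh4, Bf4, Bh2, Bf2, Bxe1, Bg8+, Bf7, Be6, Bd5, Bc4, Bb3, Kh2, Kf2, Kh1, Kf1, Nc3, Na3, Nd2, f7, f4.
Count: 24.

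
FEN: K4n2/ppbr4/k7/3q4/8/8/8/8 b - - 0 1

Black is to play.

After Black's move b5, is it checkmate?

yes

After b5: white king on a8; in check: yes, from the black queen on d5.
King squares — a7: attacked by Ka6; b7: attacked by Qd5; b8: attacked by Bc7.
White has no legal moves → checkmate.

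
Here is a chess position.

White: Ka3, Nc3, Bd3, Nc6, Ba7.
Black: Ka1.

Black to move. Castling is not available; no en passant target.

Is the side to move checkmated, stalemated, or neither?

stalemate

Black to move; black king on a1.
In check: no.
King squares — b1: attacked by Nc3; a2: attacked by Ka3; b2: attacked by Ka3.
Legal moves for Black: none.
Not in check and no legal moves → stalemate.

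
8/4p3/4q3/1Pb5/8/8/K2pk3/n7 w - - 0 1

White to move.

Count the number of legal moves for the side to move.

White to move; king on a2.
In check: yes, from the black queen on e6.
Legal moves: Kb2, Kb1, Kxa1.
Count: 3.

3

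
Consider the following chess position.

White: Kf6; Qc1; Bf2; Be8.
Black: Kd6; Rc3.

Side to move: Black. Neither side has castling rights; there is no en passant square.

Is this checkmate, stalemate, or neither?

Black to move; black king on d6.
In check: no.
Legal moves for Black: Kc7, Kd5, Rc8, Rc7, Rc6, Rc5, Rc4, Rh3, Rg3, Rf3+, Re3, Rd3, Rb3, Ra3, Rc2, Rxc1.
Black has 16 legal moves and is not in check → neither.

neither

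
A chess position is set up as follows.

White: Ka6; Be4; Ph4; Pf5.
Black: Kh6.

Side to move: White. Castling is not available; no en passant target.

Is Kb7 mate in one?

no

After Kb7: black king on h6; in check: no.
Black is not in check, so this cannot be checkmate.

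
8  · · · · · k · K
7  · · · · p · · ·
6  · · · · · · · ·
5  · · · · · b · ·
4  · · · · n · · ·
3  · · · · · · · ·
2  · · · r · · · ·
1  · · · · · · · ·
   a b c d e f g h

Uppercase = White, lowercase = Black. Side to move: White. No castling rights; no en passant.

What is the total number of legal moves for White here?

White to move; king on h8.
In check: no.
Legal moves: none.
Count: 0.

0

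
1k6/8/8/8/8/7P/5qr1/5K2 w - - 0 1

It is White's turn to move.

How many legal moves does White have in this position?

White to move; king on f1.
In check: yes, from the black queen on f2.
Legal moves: none.
Count: 0.

0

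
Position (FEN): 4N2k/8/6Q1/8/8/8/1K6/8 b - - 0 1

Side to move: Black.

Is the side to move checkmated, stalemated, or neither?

Black to move; black king on h8.
In check: no.
King squares — g7: attacked by Qg6; h7: attacked by Qg6; g8: attacked by Qg6.
Legal moves for Black: none.
Not in check and no legal moves → stalemate.

stalemate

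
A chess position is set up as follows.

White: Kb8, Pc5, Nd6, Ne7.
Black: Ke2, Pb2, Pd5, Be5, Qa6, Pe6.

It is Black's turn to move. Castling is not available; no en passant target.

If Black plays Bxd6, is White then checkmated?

no

After Bxd6: white king on b8; in check: yes, from the black bishop on d6.
White has 1 legal reply: cxd6.
In check but a legal move exists → not checkmate.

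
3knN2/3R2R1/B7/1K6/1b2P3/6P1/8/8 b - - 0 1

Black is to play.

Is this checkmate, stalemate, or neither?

Black to move; black king on d8.
In check: yes, from the white rook on d7.
King squares — c7: attacked by Rd7; d7: attacked by Rg7; e7: attacked by Rd7; c8: attacked by Ba6; e8: own knight.
Legal moves for Black: none.
In check with no legal moves → checkmate.

checkmate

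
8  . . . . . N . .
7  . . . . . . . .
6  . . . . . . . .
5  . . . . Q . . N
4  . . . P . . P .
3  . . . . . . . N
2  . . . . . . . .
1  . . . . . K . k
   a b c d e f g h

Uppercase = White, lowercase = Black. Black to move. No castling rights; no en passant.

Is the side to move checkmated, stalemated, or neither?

stalemate

Black to move; black king on h1.
In check: no.
King squares — g1: attacked by Kf1; g2: attacked by Kf1; h2: attacked by Qe5.
Legal moves for Black: none.
Not in check and no legal moves → stalemate.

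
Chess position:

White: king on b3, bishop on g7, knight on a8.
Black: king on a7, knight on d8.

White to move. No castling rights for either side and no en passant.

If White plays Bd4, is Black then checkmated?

no

After Bd4: black king on a7; in check: yes, from the white bishop on d4.
Black has 4 legal replies: Kb8, Kxa8, Kb7, Ka6.
In check but a legal move exists → not checkmate.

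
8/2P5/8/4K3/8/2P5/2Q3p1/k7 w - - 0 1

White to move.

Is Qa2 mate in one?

After Qa2: black king on a1; in check: yes, from the white queen on a2.
Black has 1 legal reply: Kxa2.
In check but a legal move exists → not checkmate.

no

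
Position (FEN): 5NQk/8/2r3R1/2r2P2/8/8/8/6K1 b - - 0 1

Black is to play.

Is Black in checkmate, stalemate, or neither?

Black to move; black king on h8.
In check: yes, from the white queen on g8.
King squares — g7: attacked by Rg6; h7: attacked by Nf8; g8: attacked by Rg6.
Legal moves for Black: none.
In check with no legal moves → checkmate.

checkmate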